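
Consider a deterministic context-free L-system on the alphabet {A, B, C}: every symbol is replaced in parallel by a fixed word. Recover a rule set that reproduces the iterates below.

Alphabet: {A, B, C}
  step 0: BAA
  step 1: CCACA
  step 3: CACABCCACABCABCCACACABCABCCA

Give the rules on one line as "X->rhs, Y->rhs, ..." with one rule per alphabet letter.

  step 0 ⇒ step 1: BAA ⇒ C·CA·CA
    A ↦ CA
    B ↦ C
    C ↦ ABC  (constrained at step 1)

A->CA, B->C, C->ABC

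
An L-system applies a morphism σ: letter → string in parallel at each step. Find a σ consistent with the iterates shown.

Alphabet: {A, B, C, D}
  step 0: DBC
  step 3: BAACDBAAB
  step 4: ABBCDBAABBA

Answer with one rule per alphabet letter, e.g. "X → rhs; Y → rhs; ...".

  step 3 ⇒ step 4: BAACDBAAB ⇒ A·B·B·CD·BA·A·B·B·A
    A ↦ B
    B ↦ A
    C ↦ CD
    D ↦ BA

A->B, B->A, C->CD, D->BA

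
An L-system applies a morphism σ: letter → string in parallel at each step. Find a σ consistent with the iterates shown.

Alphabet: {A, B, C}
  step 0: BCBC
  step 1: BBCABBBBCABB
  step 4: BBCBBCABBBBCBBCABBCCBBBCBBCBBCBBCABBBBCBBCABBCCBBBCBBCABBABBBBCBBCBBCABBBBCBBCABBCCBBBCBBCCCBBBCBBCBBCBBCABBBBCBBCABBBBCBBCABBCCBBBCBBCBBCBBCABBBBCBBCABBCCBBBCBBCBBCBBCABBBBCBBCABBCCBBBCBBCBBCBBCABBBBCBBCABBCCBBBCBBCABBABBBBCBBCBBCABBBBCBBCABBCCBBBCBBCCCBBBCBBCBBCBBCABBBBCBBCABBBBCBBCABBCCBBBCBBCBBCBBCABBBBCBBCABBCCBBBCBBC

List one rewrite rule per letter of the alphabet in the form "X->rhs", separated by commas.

A->CCB, B->BBC, C->ABB

  step 0 ⇒ step 1: BCBC ⇒ BBC·ABB·BBC·ABB
    B ↦ BBC
    C ↦ ABB
    A ↦ CCB  (constrained at step 1)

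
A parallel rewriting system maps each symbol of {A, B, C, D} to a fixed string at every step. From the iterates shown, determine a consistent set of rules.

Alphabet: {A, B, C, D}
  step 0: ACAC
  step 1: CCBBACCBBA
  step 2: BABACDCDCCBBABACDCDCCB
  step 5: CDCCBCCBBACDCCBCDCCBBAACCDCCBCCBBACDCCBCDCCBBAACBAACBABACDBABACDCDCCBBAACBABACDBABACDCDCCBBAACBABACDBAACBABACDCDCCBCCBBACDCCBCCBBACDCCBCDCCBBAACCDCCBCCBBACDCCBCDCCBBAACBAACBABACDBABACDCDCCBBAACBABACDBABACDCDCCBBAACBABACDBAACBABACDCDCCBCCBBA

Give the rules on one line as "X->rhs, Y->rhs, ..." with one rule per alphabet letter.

A->CCB, B->CD, C->BA, D->AC

  step 1 ⇒ step 2: CCBBACCBBA ⇒ BA·BA·CD·CD·CCB·BA·BA·CD·CD·CCB
    A ↦ CCB
    B ↦ CD
    C ↦ BA
    D ↦ AC  (constrained at step 2)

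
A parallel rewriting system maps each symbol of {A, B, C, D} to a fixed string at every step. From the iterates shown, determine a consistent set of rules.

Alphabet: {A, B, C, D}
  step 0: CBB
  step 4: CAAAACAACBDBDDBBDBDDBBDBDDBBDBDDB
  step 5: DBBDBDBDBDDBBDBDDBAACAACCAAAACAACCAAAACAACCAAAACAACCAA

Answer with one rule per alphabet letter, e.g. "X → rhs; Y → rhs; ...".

  step 4 ⇒ step 5: CAAAACAACBDBDDBBDBDDBBDBDDBBDBDDB ⇒ DB·BD·BD·BD·BD·DB·BD·BD·DB·AA·C·AA·C·C·AA·AA·C·AA·C·C·AA·AA·C·AA·C·C·AA·AA·C·AA·C·C·AA
    A ↦ BD
    B ↦ AA
    C ↦ DB
    D ↦ C

A->BD, B->AA, C->DB, D->C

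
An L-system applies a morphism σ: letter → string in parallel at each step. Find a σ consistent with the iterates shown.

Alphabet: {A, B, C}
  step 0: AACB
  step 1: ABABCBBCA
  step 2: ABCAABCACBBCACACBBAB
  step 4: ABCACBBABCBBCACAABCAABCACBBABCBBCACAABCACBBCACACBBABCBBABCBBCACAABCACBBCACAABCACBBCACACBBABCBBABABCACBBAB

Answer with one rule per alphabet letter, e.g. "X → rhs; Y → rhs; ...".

A->AB, B->CA, C->CBB

  step 1 ⇒ step 2: ABABCBBCA ⇒ AB·CA·AB·CA·CBB·CA·CA·CBB·AB
    A ↦ AB
    B ↦ CA
    C ↦ CBB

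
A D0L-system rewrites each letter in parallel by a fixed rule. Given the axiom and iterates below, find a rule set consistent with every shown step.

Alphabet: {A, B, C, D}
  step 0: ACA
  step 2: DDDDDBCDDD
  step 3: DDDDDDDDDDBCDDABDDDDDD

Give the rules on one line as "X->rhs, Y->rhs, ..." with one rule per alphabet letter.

A->D, B->BCD, C->DAB, D->DD

  step 2 ⇒ step 3: DDDDDBCDDD ⇒ DD·DD·DD·DD·DD·BCD·DAB·DD·DD·DD
    B ↦ BCD
    C ↦ DAB
    D ↦ DD
    A ↦ D  (constrained at step 0)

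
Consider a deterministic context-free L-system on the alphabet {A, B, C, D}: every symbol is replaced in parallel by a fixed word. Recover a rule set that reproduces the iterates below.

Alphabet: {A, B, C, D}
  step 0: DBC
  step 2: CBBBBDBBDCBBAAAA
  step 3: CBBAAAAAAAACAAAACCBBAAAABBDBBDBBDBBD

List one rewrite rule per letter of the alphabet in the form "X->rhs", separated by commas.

A->BBD, B->AA, C->CBB, D->C

  step 2 ⇒ step 3: CBBBBDBBDCBBAAAA ⇒ CBB·AA·AA·AA·AA·C·AA·AA·C·CBB·AA·AA·BBD·BBD·BBD·BBD
    A ↦ BBD
    B ↦ AA
    C ↦ CBB
    D ↦ C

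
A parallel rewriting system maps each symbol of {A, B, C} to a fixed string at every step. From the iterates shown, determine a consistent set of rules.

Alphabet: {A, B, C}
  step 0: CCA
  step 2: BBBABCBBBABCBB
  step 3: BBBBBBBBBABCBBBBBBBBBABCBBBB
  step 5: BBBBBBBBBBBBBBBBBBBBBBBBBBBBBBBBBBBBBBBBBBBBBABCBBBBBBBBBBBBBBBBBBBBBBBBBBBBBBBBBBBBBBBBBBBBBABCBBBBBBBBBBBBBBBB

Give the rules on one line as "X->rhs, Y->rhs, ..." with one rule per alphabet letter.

  step 2 ⇒ step 3: BBBABCBBBABCBB ⇒ BB·BB·BB·B·BB·ABC·BB·BB·BB·B·BB·ABC·BB·BB
    A ↦ B
    B ↦ BB
    C ↦ ABC

A->B, B->BB, C->ABC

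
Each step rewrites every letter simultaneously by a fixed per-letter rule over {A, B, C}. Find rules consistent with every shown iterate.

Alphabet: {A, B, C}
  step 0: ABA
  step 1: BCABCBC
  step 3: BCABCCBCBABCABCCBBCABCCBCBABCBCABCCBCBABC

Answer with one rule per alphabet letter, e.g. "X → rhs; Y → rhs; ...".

A->BC, B->ABC, C->CB

  step 0 ⇒ step 1: ABA ⇒ BC·ABC·BC
    A ↦ BC
    B ↦ ABC
    C ↦ CB  (constrained at step 1)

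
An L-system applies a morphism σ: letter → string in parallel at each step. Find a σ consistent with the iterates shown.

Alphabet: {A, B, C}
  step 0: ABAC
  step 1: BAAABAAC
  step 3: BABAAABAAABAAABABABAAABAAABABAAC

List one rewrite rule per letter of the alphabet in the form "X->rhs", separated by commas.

A->BA, B->AA, C->AC

  step 0 ⇒ step 1: ABAC ⇒ BA·AA·BA·AC
    A ↦ BA
    B ↦ AA
    C ↦ AC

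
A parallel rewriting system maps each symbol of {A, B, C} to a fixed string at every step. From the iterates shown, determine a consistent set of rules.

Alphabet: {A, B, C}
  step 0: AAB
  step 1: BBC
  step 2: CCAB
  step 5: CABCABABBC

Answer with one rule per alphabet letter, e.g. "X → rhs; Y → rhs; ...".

A->B, B->C, C->AB

  step 1 ⇒ step 2: BBC ⇒ C·C·AB
    B ↦ C
    C ↦ AB
  step 0 ⇒ step 1: AAB ⇒ B·B·C
    A ↦ B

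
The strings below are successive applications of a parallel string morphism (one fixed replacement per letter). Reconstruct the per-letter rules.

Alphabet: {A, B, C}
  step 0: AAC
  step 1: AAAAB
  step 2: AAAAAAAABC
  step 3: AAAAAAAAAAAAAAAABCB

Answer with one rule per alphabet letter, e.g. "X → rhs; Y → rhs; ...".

  step 2 ⇒ step 3: AAAAAAAABC ⇒ AA·AA·AA·AA·AA·AA·AA·AA·BC·B
    A ↦ AA
    B ↦ BC
    C ↦ B

A->AA, B->BC, C->B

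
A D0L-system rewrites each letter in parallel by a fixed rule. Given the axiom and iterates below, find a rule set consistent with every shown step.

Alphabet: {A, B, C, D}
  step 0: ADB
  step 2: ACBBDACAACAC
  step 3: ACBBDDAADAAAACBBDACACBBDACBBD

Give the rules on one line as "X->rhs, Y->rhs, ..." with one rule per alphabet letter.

  step 2 ⇒ step 3: ACBBDACAACAC ⇒ AC·BBD·DAA·DAA·A·AC·BBD·AC·AC·BBD·AC·BBD
    A ↦ AC
    B ↦ DAA
    C ↦ BBD
    D ↦ A

A->AC, B->DAA, C->BBD, D->A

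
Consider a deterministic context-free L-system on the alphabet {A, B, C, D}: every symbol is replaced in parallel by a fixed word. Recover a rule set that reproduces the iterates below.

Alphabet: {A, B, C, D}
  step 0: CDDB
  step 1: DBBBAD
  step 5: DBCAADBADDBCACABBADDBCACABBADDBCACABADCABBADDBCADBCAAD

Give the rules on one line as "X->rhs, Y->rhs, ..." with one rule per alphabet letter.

  step 0 ⇒ step 1: CDDB ⇒ DB·B·B·AD
    B ↦ AD
    C ↦ DB
    D ↦ B
    A ↦ CA  (constrained at step 1)

A->CA, B->AD, C->DB, D->B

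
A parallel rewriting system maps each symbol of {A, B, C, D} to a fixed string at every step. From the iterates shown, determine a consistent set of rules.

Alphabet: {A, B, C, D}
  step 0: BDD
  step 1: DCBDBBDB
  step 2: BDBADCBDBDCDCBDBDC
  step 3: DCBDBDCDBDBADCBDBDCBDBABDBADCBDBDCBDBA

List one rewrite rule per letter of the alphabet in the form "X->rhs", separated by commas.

A->D, B->DC, C->A, D->BDB

  step 2 ⇒ step 3: BDBADCBDBDCDCBDBDC ⇒ DC·BDB·DC·D·BDB·A·DC·BDB·DC·BDB·A·BDB·A·DC·BDB·DC·BDB·A
    A ↦ D
    B ↦ DC
    C ↦ A
    D ↦ BDB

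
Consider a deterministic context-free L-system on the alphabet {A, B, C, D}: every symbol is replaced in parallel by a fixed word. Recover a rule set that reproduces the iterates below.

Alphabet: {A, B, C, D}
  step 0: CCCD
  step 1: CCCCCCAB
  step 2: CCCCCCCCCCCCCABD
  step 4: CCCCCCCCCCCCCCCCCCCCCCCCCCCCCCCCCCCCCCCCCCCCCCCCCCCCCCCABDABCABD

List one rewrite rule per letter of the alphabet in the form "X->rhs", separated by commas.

  step 1 ⇒ step 2: CCCCCCAB ⇒ CC·CC·CC·CC·CC·CC·CA·BD
    A ↦ CA
    B ↦ BD
    C ↦ CC
  step 0 ⇒ step 1: CCCD ⇒ CC·CC·CC·AB
    D ↦ AB

A->CA, B->BD, C->CC, D->AB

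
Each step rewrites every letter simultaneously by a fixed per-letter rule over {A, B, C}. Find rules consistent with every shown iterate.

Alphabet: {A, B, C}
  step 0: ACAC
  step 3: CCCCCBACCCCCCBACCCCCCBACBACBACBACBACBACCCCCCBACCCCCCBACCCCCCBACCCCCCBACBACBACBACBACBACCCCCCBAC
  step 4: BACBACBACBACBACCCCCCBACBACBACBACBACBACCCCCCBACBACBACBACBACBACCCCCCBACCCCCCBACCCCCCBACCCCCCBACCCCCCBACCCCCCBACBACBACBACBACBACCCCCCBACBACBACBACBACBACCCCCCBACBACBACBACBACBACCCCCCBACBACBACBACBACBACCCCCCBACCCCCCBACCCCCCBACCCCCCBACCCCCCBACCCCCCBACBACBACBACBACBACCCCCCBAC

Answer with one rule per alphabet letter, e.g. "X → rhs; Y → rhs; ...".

A->CCC, B->CC, C->BAC

  step 3 ⇒ step 4: CCCCCBACCCCCCBACCCCCCBACBACBACBACBACBACCCCCCBACCCCCCBACCCCCCBACCCCCCBACBACBACBACBACBACCCCCCBAC ⇒ BAC·BAC·BAC·BAC·BAC·CC·CCC·BAC·BAC·BAC·BAC·BAC·BAC·CC·CCC·BAC·BAC·BAC·BAC·BAC·BAC·CC·CCC·BAC·CC·CCC·BAC·CC·CCC·BAC·CC·CCC·BAC·CC·CCC·BAC·CC·CCC·BAC·BAC·BAC·BAC·BAC·BAC·CC·CCC·BAC·BAC·BAC·BAC·BAC·BAC·CC·CCC·BAC·BAC·BAC·BAC·BAC·BAC·CC·CCC·BAC·BAC·BAC·BAC·BAC·BAC·CC·CCC·BAC·CC·CCC·BAC·CC·CCC·BAC·CC·CCC·BAC·CC·CCC·BAC·CC·CCC·BAC·BAC·BAC·BAC·BAC·BAC·CC·CCC·BAC
    A ↦ CCC
    B ↦ CC
    C ↦ BAC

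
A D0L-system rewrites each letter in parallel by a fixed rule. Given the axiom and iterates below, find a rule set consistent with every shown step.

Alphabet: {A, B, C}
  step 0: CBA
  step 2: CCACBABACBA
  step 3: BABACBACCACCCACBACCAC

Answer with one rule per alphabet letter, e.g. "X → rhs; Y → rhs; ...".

A->C, B->CCA, C->BA

  step 2 ⇒ step 3: CCACBABACBA ⇒ BA·BA·C·BA·CCA·C·CCA·C·BA·CCA·C
    A ↦ C
    B ↦ CCA
    C ↦ BA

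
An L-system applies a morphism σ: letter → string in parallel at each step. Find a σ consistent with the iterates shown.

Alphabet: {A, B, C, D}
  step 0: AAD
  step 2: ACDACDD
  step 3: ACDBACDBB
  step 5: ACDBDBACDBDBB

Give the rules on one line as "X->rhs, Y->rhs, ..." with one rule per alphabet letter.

A->AC, B->D, C->D, D->B

  step 2 ⇒ step 3: ACDACDD ⇒ AC·D·B·AC·D·B·B
    A ↦ AC
    C ↦ D
    D ↦ B
    B ↦ D  (constrained at step 3)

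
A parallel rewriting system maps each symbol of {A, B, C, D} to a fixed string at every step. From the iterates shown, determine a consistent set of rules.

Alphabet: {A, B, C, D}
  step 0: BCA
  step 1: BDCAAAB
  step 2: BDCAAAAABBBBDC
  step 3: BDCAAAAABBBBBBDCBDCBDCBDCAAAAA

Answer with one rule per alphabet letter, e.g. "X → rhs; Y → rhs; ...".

A->B, B->BDC, C->AAA, D->AA

  step 2 ⇒ step 3: BDCAAAAABBBBDC ⇒ BDC·AA·AAA·B·B·B·B·B·BDC·BDC·BDC·BDC·AA·AAA
    A ↦ B
    B ↦ BDC
    C ↦ AAA
    D ↦ AA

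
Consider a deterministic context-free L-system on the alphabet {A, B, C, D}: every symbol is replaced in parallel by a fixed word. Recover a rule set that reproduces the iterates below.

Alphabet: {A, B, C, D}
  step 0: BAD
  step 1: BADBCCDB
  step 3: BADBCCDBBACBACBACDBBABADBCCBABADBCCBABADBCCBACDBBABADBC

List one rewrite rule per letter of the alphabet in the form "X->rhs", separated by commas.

  step 0 ⇒ step 1: BAD ⇒ BA·DBC·CDB
    A ↦ DBC
    B ↦ BA
    D ↦ CDB
    C ↦ CBA  (constrained at step 1)

A->DBC, B->BA, C->CBA, D->CDB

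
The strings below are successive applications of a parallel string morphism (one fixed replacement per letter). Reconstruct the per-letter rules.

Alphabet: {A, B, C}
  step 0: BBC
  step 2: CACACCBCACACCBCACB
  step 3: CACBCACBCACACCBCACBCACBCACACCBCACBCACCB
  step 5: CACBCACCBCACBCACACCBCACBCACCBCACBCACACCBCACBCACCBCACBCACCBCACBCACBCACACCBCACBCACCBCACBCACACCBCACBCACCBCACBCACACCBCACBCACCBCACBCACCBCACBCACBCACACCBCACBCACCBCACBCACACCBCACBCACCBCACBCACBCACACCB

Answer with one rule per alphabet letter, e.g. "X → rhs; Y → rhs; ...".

A->CB, B->CCB, C->CA

  step 2 ⇒ step 3: CACACCBCACACCBCACB ⇒ CA·CB·CA·CB·CA·CA·CCB·CA·CB·CA·CB·CA·CA·CCB·CA·CB·CA·CCB
    A ↦ CB
    B ↦ CCB
    C ↦ CA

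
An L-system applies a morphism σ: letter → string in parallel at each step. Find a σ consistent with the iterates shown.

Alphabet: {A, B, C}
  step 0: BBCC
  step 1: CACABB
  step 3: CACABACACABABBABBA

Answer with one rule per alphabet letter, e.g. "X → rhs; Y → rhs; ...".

A->BA, B->CA, C->B

  step 0 ⇒ step 1: BBCC ⇒ CA·CA·B·B
    B ↦ CA
    C ↦ B
    A ↦ BA  (constrained at step 1)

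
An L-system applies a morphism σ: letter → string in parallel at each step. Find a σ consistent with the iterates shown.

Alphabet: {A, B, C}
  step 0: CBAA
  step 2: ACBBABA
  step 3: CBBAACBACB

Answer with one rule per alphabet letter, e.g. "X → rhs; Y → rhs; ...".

A->CB, B->A, C->B

  step 2 ⇒ step 3: ACBBABA ⇒ CB·B·A·A·CB·A·CB
    A ↦ CB
    B ↦ A
    C ↦ B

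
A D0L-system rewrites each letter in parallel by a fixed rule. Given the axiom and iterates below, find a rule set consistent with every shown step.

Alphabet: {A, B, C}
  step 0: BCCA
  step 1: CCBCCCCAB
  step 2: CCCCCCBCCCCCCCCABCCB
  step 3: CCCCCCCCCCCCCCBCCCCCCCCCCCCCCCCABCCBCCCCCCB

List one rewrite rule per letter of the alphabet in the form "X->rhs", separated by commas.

  step 2 ⇒ step 3: CCCCCCBCCCCCCCCABCCB ⇒ CC·CC·CC·CC·CC·CC·CCB·CC·CC·CC·CC·CC·CC·CC·CC·AB·CCB·CC·CC·CCB
    A ↦ AB
    B ↦ CCB
    C ↦ CC

A->AB, B->CCB, C->CC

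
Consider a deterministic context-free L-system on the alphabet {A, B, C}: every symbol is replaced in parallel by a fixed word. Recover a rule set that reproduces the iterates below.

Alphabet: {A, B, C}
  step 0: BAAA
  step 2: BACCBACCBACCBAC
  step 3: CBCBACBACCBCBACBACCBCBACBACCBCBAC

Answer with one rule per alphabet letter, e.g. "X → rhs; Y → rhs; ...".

  step 2 ⇒ step 3: BACCBACCBACCBAC ⇒ C·BC·BAC·BAC·C·BC·BAC·BAC·C·BC·BAC·BAC·C·BC·BAC
    A ↦ BC
    B ↦ C
    C ↦ BAC

A->BC, B->C, C->BAC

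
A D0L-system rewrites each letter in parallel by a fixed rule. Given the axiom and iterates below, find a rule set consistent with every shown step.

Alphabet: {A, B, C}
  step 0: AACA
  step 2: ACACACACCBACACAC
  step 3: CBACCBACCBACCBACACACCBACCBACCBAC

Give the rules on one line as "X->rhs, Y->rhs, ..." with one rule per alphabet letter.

A->CB, B->AC, C->AC

  step 2 ⇒ step 3: ACACACACCBACACAC ⇒ CB·AC·CB·AC·CB·AC·CB·AC·AC·AC·CB·AC·CB·AC·CB·AC
    A ↦ CB
    B ↦ AC
    C ↦ AC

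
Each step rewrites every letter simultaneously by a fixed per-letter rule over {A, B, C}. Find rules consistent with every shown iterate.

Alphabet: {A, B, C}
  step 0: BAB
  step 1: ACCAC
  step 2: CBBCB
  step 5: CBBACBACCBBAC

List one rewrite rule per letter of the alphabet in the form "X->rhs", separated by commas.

  step 1 ⇒ step 2: ACCAC ⇒ C·B·B·C·B
    A ↦ C
    C ↦ B
  step 0 ⇒ step 1: BAB ⇒ AC·C·AC
    B ↦ AC

A->C, B->AC, C->B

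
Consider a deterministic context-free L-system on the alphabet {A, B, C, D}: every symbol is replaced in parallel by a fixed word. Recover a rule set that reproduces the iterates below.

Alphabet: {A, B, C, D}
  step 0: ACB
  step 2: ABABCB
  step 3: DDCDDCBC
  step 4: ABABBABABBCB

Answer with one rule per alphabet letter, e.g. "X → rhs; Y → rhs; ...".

  step 3 ⇒ step 4: DDCDDCBC ⇒ AB·AB·B·AB·AB·B·C·B
    B ↦ C
    C ↦ B
    D ↦ AB
  step 2 ⇒ step 3: ABABCB ⇒ DD·C·DD·C·B·C
    A ↦ DD

A->DD, B->C, C->B, D->AB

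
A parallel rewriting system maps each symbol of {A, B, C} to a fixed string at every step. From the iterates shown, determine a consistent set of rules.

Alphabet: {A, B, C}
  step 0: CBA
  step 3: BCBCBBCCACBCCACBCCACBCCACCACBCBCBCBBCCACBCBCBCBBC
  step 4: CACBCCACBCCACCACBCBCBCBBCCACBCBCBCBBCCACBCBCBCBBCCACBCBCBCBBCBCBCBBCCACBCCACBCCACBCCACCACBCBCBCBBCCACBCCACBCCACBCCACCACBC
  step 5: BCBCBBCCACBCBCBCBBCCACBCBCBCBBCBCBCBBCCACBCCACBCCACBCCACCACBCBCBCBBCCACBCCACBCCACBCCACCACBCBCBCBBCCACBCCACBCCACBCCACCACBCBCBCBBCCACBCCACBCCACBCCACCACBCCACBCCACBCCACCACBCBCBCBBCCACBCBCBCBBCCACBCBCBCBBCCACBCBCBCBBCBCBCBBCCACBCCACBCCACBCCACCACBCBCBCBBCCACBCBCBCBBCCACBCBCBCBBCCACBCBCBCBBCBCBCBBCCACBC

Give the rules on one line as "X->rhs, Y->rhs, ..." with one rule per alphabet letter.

A->BCB, B->CAC, C->BC

  step 4 ⇒ step 5: CACBCCACBCCACCACBCBCBCBBCCACBCBCBCBBCCACBCBCBCBBCCACBCBCBCBBCBCBCBBCCACBCCACBCCACBCCACCACBCBCBCBBCCACBCCACBCCACBCCACCACBC ⇒ BC·BCB·BC·CAC·BC·BC·BCB·BC·CAC·BC·BC·BCB·BC·BC·BCB·BC·CAC·BC·CAC·BC·CAC·BC·CAC·CAC·BC·BC·BCB·BC·CAC·BC·CAC·BC·CAC·BC·CAC·CAC·BC·BC·BCB·BC·CAC·BC·CAC·BC·CAC·BC·CAC·CAC·BC·BC·BCB·BC·CAC·BC·CAC·BC·CAC·BC·CAC·CAC·BC·CAC·BC·CAC·BC·CAC·CAC·BC·BC·BCB·BC·CAC·BC·BC·BCB·BC·CAC·BC·BC·BCB·BC·CAC·BC·BC·BCB·BC·BC·BCB·BC·CAC·BC·CAC·BC·CAC·BC·CAC·CAC·BC·BC·BCB·BC·CAC·BC·BC·BCB·BC·CAC·BC·BC·BCB·BC·CAC·BC·BC·BCB·BC·BC·BCB·BC·CAC·BC
    A ↦ BCB
    B ↦ CAC
    C ↦ BC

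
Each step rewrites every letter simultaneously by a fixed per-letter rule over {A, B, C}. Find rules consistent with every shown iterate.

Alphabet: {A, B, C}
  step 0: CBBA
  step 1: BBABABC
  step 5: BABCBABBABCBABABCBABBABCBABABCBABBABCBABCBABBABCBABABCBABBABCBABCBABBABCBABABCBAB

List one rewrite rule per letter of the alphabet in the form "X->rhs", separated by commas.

  step 0 ⇒ step 1: CBBA ⇒ B·BA·BA·BC
    A ↦ BC
    B ↦ BA
    C ↦ B

A->BC, B->BA, C->B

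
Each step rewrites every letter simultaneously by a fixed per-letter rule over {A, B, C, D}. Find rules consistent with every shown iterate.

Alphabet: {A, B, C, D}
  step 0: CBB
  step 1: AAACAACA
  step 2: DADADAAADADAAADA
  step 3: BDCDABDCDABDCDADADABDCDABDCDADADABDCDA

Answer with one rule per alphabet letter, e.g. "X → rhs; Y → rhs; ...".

  step 2 ⇒ step 3: DADADAAADADAAADA ⇒ BDC·DA·BDC·DA·BDC·DA·DA·DA·BDC·DA·BDC·DA·DA·DA·BDC·DA
    A ↦ DA
    D ↦ BDC
  step 0 ⇒ step 1: CBB ⇒ AA·ACA·ACA
    B ↦ ACA
  step 0 ⇒ step 1: CBB ⇒ AA·ACA·ACA
    C ↦ AA

A->DA, B->ACA, C->AA, D->BDC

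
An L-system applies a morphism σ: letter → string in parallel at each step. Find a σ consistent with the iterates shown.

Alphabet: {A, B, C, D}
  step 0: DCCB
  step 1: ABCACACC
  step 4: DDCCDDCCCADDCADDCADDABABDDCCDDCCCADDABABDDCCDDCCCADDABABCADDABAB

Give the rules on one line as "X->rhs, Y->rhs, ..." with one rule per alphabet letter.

  step 0 ⇒ step 1: DCCB ⇒ AB·CA·CA·CC
    B ↦ CC
    C ↦ CA
    D ↦ AB
    A ↦ DD  (constrained at step 1)

A->DD, B->CC, C->CA, D->AB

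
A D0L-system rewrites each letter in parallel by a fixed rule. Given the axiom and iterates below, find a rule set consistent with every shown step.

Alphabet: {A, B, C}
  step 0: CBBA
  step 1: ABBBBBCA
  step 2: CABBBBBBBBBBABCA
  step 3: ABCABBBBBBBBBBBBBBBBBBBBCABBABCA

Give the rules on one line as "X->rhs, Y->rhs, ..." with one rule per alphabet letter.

  step 2 ⇒ step 3: CABBBBBBBBBBABCA ⇒ AB·CA·BB·BB·BB·BB·BB·BB·BB·BB·BB·BB·CA·BB·AB·CA
    A ↦ CA
    B ↦ BB
    C ↦ AB

A->CA, B->BB, C->AB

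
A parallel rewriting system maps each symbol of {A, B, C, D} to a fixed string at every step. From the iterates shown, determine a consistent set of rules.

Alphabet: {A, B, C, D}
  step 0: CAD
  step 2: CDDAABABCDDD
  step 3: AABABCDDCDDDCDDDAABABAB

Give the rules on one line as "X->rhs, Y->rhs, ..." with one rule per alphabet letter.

A->CDD, B->D, C->A, D->AB

  step 2 ⇒ step 3: CDDAABABCDDD ⇒ A·AB·AB·CDD·CDD·D·CDD·D·A·AB·AB·AB
    A ↦ CDD
    B ↦ D
    C ↦ A
    D ↦ AB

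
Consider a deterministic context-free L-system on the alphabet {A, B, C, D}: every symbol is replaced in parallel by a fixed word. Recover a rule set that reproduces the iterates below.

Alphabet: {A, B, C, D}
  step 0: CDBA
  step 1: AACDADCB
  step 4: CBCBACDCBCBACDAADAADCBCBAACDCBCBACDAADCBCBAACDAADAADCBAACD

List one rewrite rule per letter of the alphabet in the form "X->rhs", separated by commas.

  step 0 ⇒ step 1: CDBA ⇒ A·ACD·AD·CB
    A ↦ CB
    B ↦ AD
    C ↦ A
    D ↦ ACD

A->CB, B->AD, C->A, D->ACD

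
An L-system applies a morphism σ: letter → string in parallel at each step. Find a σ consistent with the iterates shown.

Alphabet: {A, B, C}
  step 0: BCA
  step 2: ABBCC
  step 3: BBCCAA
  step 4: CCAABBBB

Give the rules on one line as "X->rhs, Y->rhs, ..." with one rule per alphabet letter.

  step 3 ⇒ step 4: BBCCAA ⇒ C·C·A·A·BB·BB
    A ↦ BB
    B ↦ C
    C ↦ A

A->BB, B->C, C->A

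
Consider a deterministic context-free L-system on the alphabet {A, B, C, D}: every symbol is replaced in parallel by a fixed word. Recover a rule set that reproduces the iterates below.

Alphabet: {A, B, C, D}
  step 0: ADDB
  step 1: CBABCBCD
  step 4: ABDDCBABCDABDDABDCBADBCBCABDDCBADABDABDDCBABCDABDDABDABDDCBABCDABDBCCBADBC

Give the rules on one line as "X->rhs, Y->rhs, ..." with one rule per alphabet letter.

  step 0 ⇒ step 1: ADDB ⇒ CBA·BC·BC·D
    A ↦ CBA
    B ↦ D
    D ↦ BC
    C ↦ ABD  (constrained at step 1)

A->CBA, B->D, C->ABD, D->BC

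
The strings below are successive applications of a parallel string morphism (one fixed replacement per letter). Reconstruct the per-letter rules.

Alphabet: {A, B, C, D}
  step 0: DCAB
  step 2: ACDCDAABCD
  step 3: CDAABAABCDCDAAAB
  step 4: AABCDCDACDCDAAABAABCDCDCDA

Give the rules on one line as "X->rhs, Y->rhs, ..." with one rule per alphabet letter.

A->CD, B->A, C->AA, D->B

  step 3 ⇒ step 4: CDAABAABCDCDAAAB ⇒ AA·B·CD·CD·A·CD·CD·A·AA·B·AA·B·CD·CD·CD·A
    A ↦ CD
    B ↦ A
    C ↦ AA
    D ↦ B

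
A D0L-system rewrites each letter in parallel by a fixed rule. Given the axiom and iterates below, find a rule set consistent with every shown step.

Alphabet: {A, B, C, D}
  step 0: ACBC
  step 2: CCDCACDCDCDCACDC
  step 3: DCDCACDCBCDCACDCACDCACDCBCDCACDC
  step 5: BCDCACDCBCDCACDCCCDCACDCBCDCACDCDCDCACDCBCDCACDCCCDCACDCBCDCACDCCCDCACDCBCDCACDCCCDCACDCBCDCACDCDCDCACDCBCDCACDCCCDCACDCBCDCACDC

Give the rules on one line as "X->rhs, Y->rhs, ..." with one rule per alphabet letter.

A->BC, B->CC, C->DC, D->AC

  step 2 ⇒ step 3: CCDCACDCDCDCACDC ⇒ DC·DC·AC·DC·BC·DC·AC·DC·AC·DC·AC·DC·BC·DC·AC·DC
    A ↦ BC
    C ↦ DC
    D ↦ AC
    B ↦ CC  (constrained at step 0)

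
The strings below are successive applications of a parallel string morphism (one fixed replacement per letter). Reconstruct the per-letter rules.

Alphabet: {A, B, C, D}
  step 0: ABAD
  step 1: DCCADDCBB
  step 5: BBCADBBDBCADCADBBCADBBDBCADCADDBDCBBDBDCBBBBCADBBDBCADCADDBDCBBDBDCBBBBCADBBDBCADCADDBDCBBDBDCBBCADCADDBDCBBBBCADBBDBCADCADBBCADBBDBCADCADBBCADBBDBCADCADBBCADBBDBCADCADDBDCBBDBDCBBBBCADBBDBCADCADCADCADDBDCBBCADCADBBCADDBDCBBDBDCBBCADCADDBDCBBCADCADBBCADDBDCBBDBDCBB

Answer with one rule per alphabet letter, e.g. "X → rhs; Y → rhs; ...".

A->DC, B->CAD, C->DB, D->BB

  step 0 ⇒ step 1: ABAD ⇒ DC·CAD·DC·BB
    A ↦ DC
    B ↦ CAD
    D ↦ BB
    C ↦ DB  (constrained at step 1)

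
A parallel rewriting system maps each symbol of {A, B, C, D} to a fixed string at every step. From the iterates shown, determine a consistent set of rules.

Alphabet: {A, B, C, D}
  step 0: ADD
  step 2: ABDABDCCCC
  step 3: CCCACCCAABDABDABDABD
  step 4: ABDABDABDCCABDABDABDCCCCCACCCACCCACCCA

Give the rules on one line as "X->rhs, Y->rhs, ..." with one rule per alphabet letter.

  step 3 ⇒ step 4: CCCACCCAABDABDABDABD ⇒ ABD·ABD·ABD·CC·ABD·ABD·ABD·CC·CC·C·A·CC·C·A·CC·C·A·CC·C·A
    A ↦ CC
    B ↦ C
    C ↦ ABD
    D ↦ A

A->CC, B->C, C->ABD, D->A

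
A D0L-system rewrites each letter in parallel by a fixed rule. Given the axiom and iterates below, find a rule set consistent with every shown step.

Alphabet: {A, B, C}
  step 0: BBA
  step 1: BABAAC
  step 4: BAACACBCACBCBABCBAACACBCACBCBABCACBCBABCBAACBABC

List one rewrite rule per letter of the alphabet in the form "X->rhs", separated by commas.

  step 0 ⇒ step 1: BBA ⇒ BA·BA·AC
    A ↦ AC
    B ↦ BA
    C ↦ BC  (constrained at step 1)

A->AC, B->BA, C->BC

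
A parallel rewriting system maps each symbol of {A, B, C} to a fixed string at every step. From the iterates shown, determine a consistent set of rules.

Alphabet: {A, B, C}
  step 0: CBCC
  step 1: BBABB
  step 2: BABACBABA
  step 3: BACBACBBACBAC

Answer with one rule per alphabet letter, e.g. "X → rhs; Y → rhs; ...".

  step 2 ⇒ step 3: BABACBABA ⇒ BA·C·BA·C·B·BA·C·BA·C
    A ↦ C
    B ↦ BA
    C ↦ B

A->C, B->BA, C->B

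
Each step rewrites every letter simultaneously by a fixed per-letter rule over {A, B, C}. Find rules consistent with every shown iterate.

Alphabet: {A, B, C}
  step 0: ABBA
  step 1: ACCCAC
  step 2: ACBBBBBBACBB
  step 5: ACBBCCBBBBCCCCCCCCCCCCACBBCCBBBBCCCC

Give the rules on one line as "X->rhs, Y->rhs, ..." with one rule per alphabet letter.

A->AC, B->C, C->BB

  step 1 ⇒ step 2: ACCCAC ⇒ AC·BB·BB·BB·AC·BB
    A ↦ AC
    C ↦ BB
  step 0 ⇒ step 1: ABBA ⇒ AC·C·C·AC
    B ↦ C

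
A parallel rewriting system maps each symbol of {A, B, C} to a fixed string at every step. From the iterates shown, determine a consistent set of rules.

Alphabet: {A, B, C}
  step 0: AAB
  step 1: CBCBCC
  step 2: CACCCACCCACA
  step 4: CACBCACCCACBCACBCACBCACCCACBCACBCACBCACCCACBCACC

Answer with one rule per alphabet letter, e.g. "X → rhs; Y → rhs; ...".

  step 1 ⇒ step 2: CBCBCC ⇒ CA·CC·CA·CC·CA·CA
    B ↦ CC
    C ↦ CA
  step 0 ⇒ step 1: AAB ⇒ CB·CB·CC
    A ↦ CB

A->CB, B->CC, C->CA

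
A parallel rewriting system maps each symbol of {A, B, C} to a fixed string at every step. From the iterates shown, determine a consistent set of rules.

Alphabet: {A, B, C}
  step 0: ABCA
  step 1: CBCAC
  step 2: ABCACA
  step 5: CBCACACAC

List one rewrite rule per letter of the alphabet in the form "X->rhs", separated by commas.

  step 1 ⇒ step 2: CBCAC ⇒ A·BC·A·C·A
    A ↦ C
    B ↦ BC
    C ↦ A

A->C, B->BC, C->A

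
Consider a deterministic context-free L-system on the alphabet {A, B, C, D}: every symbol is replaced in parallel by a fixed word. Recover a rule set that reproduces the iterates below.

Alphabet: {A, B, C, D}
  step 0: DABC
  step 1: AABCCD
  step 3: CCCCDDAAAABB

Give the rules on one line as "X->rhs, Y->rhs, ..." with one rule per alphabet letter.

A->B, B->CC, C->D, D->AA

  step 0 ⇒ step 1: DABC ⇒ AA·B·CC·D
    A ↦ B
    B ↦ CC
    C ↦ D
    D ↦ AA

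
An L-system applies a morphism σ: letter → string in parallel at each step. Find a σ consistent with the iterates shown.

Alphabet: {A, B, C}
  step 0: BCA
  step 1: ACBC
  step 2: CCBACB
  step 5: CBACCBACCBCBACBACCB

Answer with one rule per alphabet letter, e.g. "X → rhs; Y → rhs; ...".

A->C, B->A, C->CB

  step 1 ⇒ step 2: ACBC ⇒ C·CB·A·CB
    A ↦ C
    B ↦ A
    C ↦ CB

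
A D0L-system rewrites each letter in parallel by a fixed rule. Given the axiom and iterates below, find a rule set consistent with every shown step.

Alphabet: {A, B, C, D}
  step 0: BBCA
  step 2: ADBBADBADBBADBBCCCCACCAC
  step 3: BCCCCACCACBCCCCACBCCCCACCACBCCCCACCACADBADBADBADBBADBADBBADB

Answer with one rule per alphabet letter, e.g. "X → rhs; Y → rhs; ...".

A->B, B->CAC, C->ADB, D->CCC

  step 2 ⇒ step 3: ADBBADBADBBADBBCCCCACCAC ⇒ B·CCC·CAC·CAC·B·CCC·CAC·B·CCC·CAC·CAC·B·CCC·CAC·CAC·ADB·ADB·ADB·ADB·B·ADB·ADB·B·ADB
    A ↦ B
    B ↦ CAC
    C ↦ ADB
    D ↦ CCC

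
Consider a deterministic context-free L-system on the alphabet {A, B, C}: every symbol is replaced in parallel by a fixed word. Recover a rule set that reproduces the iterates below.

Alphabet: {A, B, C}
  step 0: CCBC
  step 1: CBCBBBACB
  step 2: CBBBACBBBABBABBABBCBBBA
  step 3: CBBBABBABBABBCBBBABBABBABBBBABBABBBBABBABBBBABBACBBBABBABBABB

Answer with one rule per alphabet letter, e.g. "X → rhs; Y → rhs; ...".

  step 2 ⇒ step 3: CBBBACBBBABBABBABBCBBBA ⇒ CB·BBA·BBA·BBA·BB·CB·BBA·BBA·BBA·BB·BBA·BBA·BB·BBA·BBA·BB·BBA·BBA·CB·BBA·BBA·BBA·BB
    A ↦ BB
    B ↦ BBA
    C ↦ CB

A->BB, B->BBA, C->CB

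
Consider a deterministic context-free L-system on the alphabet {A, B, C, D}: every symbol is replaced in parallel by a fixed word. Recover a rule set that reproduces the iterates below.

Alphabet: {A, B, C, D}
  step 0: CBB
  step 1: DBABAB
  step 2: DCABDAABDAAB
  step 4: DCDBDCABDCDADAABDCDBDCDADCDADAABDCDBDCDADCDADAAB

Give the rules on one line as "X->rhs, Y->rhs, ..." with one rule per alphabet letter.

A->DA, B->AB, C->DB, D->DC

  step 1 ⇒ step 2: DBABAB ⇒ DC·AB·DA·AB·DA·AB
    A ↦ DA
    B ↦ AB
    D ↦ DC
  step 0 ⇒ step 1: CBB ⇒ DB·AB·AB
    C ↦ DB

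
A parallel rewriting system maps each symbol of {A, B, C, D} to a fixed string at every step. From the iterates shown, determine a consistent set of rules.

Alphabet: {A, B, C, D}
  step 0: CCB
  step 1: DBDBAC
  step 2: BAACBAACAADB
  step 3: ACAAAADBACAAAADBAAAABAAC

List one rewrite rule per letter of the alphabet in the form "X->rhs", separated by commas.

A->AA, B->AC, C->DB, D->BA

  step 2 ⇒ step 3: BAACBAACAADB ⇒ AC·AA·AA·DB·AC·AA·AA·DB·AA·AA·BA·AC
    A ↦ AA
    B ↦ AC
    C ↦ DB
    D ↦ BA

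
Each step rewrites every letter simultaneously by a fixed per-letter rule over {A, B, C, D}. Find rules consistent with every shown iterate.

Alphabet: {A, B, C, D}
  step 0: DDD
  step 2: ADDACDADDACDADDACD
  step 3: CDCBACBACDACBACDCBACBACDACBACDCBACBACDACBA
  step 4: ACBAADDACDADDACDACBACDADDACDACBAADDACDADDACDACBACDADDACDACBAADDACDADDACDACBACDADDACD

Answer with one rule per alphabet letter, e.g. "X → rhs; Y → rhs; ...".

  step 3 ⇒ step 4: CDCBACBACDACBACDCBACBACDACBACDCBACBACDACBA ⇒ A·CBA·A·DDA·CD·A·DDA·CD·A·CBA·CD·A·DDA·CD·A·CBA·A·DDA·CD·A·DDA·CD·A·CBA·CD·A·DDA·CD·A·CBA·A·DDA·CD·A·DDA·CD·A·CBA·CD·A·DDA·CD
    A ↦ CD
    B ↦ DDA
    C ↦ A
    D ↦ CBA

A->CD, B->DDA, C->A, D->CBA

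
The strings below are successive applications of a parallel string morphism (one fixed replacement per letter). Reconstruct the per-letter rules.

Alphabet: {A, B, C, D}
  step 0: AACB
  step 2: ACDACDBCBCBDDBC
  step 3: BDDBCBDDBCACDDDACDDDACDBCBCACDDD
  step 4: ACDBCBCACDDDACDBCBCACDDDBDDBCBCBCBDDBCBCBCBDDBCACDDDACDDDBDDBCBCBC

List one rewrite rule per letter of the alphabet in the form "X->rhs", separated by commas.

A->B, B->ACD, C->DD, D->BC

  step 3 ⇒ step 4: BDDBCBDDBCACDDDACDDDACDBCBCACDDD ⇒ ACD·BC·BC·ACD·DD·ACD·BC·BC·ACD·DD·B·DD·BC·BC·BC·B·DD·BC·BC·BC·B·DD·BC·ACD·DD·ACD·DD·B·DD·BC·BC·BC
    A ↦ B
    B ↦ ACD
    C ↦ DD
    D ↦ BC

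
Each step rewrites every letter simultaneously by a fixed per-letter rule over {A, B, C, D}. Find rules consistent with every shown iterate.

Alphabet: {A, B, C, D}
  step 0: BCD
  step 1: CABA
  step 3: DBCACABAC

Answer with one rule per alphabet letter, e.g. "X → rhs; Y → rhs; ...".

  step 0 ⇒ step 1: BCD ⇒ C·AB·A
    B ↦ C
    C ↦ AB
    D ↦ A
    A ↦ DB  (constrained at step 1)

A->DB, B->C, C->AB, D->A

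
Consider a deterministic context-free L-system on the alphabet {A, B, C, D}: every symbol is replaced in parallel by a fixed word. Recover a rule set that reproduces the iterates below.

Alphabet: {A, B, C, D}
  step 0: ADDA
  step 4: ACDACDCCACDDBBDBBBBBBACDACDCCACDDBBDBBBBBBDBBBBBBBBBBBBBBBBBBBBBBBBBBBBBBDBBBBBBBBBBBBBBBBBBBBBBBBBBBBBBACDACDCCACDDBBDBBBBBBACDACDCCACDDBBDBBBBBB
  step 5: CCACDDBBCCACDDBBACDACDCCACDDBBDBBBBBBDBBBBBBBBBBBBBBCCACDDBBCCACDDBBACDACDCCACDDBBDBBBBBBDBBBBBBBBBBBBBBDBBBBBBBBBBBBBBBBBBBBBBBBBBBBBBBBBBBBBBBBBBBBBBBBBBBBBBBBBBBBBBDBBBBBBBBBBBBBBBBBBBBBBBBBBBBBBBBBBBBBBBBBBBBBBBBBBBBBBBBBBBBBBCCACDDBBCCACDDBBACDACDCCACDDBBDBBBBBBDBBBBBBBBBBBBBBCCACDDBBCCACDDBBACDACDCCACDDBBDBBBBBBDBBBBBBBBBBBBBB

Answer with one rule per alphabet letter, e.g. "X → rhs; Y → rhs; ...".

  step 4 ⇒ step 5: ACDACDCCACDDBBDBBBBBBACDACDCCACDDBBDBBBBBBDBBBBBBBBBBBBBBBBBBBBBBBBBBBBBBDBBBBBBBBBBBBBBBBBBBBBBBBBBBBBBACDACDCCACDDBBDBBBBBBACDACDCCACDDBBDBBBBBB ⇒ CC·ACD·DBB·CC·ACD·DBB·ACD·ACD·CC·ACD·DBB·DBB·BB·BB·DBB·BB·BB·BB·BB·BB·BB·CC·ACD·DBB·CC·ACD·DBB·ACD·ACD·CC·ACD·DBB·DBB·BB·BB·DBB·BB·BB·BB·BB·BB·BB·DBB·BB·BB·BB·BB·BB·BB·BB·BB·BB·BB·BB·BB·BB·BB·BB·BB·BB·BB·BB·BB·BB·BB·BB·BB·BB·BB·BB·BB·BB·BB·DBB·BB·BB·BB·BB·BB·BB·BB·BB·BB·BB·BB·BB·BB·BB·BB·BB·BB·BB·BB·BB·BB·BB·BB·BB·BB·BB·BB·BB·BB·BB·CC·ACD·DBB·CC·ACD·DBB·ACD·ACD·CC·ACD·DBB·DBB·BB·BB·DBB·BB·BB·BB·BB·BB·BB·CC·ACD·DBB·CC·ACD·DBB·ACD·ACD·CC·ACD·DBB·DBB·BB·BB·DBB·BB·BB·BB·BB·BB·BB
    A ↦ CC
    B ↦ BB
    C ↦ ACD
    D ↦ DBB

A->CC, B->BB, C->ACD, D->DBB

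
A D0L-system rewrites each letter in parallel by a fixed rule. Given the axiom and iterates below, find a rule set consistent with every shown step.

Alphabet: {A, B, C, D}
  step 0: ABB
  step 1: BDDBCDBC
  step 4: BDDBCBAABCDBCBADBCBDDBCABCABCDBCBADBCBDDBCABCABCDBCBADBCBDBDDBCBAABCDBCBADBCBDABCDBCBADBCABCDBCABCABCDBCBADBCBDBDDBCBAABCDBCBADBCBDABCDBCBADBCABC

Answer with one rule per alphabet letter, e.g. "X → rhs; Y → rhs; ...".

  step 0 ⇒ step 1: ABB ⇒ BD·DBC·DBC
    A ↦ BD
    B ↦ DBC
    C ↦ BA  (constrained at step 1)
    D ↦ ABC  (constrained at step 1)

A->BD, B->DBC, C->BA, D->ABC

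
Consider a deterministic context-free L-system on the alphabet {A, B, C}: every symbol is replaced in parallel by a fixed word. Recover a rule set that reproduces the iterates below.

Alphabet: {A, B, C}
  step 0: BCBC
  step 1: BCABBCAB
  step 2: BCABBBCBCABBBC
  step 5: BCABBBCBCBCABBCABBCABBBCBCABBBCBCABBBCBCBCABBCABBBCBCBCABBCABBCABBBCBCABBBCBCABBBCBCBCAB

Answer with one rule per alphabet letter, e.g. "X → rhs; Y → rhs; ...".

A->B, B->BC, C->AB

  step 1 ⇒ step 2: BCABBCAB ⇒ BC·AB·B·BC·BC·AB·B·BC
    A ↦ B
    B ↦ BC
    C ↦ AB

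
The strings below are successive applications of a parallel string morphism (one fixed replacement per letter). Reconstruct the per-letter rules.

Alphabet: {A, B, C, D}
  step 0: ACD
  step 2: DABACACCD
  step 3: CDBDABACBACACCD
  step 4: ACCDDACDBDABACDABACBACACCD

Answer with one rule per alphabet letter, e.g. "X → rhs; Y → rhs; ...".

A->B, B->DA, C->AC, D->CD

  step 3 ⇒ step 4: CDBDABACBACACCD ⇒ AC·CD·DA·CD·B·DA·B·AC·DA·B·AC·B·AC·AC·CD
    A ↦ B
    B ↦ DA
    C ↦ AC
    D ↦ CD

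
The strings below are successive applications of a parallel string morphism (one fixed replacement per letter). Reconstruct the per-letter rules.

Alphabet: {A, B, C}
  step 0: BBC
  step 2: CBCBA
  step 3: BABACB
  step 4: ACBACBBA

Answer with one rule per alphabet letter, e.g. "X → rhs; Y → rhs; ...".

  step 3 ⇒ step 4: BABACB ⇒ A·CB·A·CB·B·A
    A ↦ CB
    B ↦ A
    C ↦ B

A->CB, B->A, C->B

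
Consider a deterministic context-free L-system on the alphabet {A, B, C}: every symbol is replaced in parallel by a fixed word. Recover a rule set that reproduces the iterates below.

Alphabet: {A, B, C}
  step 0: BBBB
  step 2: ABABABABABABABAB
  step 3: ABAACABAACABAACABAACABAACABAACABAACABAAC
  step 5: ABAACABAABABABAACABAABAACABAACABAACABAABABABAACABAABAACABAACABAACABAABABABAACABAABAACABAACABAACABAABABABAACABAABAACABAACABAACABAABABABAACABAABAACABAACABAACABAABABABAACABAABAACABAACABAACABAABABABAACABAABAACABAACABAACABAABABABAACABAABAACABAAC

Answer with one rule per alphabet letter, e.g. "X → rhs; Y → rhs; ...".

A->ABA, B->AC, C->B

  step 2 ⇒ step 3: ABABABABABABABAB ⇒ ABA·AC·ABA·AC·ABA·AC·ABA·AC·ABA·AC·ABA·AC·ABA·AC·ABA·AC
    A ↦ ABA
    B ↦ AC
    C ↦ B  (constrained at step 3)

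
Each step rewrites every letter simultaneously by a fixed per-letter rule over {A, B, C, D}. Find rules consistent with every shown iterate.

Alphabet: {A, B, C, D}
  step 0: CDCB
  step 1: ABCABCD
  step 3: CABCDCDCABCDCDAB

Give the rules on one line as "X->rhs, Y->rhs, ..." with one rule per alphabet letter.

A->D, B->CD, C->AB, D->C

  step 0 ⇒ step 1: CDCB ⇒ AB·C·AB·CD
    B ↦ CD
    C ↦ AB
    D ↦ C
    A ↦ D  (constrained at step 1)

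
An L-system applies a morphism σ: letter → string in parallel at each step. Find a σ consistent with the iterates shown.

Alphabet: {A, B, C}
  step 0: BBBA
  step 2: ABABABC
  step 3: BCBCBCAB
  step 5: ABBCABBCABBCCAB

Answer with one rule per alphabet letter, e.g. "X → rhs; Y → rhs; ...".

  step 2 ⇒ step 3: ABABABC ⇒ B·C·B·C·B·C·AB
    A ↦ B
    B ↦ C
    C ↦ AB

A->B, B->C, C->AB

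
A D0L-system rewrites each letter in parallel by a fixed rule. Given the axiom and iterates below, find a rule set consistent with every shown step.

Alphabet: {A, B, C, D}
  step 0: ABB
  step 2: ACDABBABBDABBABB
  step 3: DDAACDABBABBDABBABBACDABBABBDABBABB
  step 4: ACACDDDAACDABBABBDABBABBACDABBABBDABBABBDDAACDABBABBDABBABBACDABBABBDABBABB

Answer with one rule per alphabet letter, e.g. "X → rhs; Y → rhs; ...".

  step 3 ⇒ step 4: DDAACDABBABBDABBABBACDABBABBDABBABB ⇒ AC·AC·D·D·DA·AC·D·ABB·ABB·D·ABB·ABB·AC·D·ABB·ABB·D·ABB·ABB·D·DA·AC·D·ABB·ABB·D·ABB·ABB·AC·D·ABB·ABB·D·ABB·ABB
    A ↦ D
    B ↦ ABB
    C ↦ DA
    D ↦ AC

A->D, B->ABB, C->DA, D->AC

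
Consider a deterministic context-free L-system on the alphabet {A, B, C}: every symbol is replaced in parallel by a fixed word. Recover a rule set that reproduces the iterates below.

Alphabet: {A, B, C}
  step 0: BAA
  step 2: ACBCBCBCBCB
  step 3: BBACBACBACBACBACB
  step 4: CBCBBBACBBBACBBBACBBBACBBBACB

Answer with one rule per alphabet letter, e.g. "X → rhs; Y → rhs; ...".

  step 3 ⇒ step 4: BBACBACBACBACBACB ⇒ CB·CB·BB·A·CB·BB·A·CB·BB·A·CB·BB·A·CB·BB·A·CB
    A ↦ BB
    B ↦ CB
    C ↦ A

A->BB, B->CB, C->A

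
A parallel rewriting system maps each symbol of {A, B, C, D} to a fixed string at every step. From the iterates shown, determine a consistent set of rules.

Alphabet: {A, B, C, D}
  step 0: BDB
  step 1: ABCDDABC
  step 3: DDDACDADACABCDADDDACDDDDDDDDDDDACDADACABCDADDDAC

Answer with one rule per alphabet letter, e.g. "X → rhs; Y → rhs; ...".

A->DAC, B->ABC, C->DA, D->DD

  step 0 ⇒ step 1: BDB ⇒ ABC·DD·ABC
    B ↦ ABC
    D ↦ DD
    A ↦ DAC  (constrained at step 1)
    C ↦ DA  (constrained at step 1)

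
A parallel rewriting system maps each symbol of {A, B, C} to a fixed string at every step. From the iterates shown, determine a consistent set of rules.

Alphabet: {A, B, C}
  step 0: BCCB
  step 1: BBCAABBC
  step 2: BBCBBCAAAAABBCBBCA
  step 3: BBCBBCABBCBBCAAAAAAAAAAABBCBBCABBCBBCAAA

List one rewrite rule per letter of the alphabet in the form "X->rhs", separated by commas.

  step 2 ⇒ step 3: BBCBBCAAAAABBCBBCA ⇒ BBC·BBC·A·BBC·BBC·A·AA·AA·AA·AA·AA·BBC·BBC·A·BBC·BBC·A·AA
    A ↦ AA
    B ↦ BBC
    C ↦ A

A->AA, B->BBC, C->A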